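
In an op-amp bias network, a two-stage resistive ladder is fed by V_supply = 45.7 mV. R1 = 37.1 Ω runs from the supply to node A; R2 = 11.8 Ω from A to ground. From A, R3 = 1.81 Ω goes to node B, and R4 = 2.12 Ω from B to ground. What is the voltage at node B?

Node A sees R2 in parallel with the series input of stage 2, R3 + R4 = 3.930 Ω.
Effective lower resistance at A: R2 ‖ 3.930 = 2.948 Ω.
V_A = 45.7 × 2.948/(37.1 + 2.948) = 3.364 mV.
Then the unloaded second divider: V_B = V_A × R4/(R3+R4) = 3.364 × 0.5394 = 1.815 mV.

V_B ≈ 1.81 mV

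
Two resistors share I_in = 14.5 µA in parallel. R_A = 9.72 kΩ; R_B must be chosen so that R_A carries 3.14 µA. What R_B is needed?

R_B ≈ 2.69 kΩ

In a two-way split, I_A/I_in = R_B/(R_A + R_B).
3.14/14.5 = R_B/(R_A + R_B) → R_B = R_A · (0.2166)/(1 − 0.2166) = 9.72 × 0.2764 = 2.687 kΩ.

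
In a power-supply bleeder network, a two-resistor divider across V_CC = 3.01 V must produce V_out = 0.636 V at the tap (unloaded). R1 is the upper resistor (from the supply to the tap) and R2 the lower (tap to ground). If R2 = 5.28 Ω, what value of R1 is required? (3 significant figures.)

Required fraction k = V_out/V_CC = 0.2113.
So R1 = R2 · (V_CC/V_out − 1) = 5.28 × (3.01/0.636 − 1) = 5.28 × 3.733 = 19.71 Ω.

R1 ≈ 19.7 Ω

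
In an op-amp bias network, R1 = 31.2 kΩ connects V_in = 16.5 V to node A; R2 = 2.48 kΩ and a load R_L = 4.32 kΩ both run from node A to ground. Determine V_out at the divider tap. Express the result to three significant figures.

V_out ≈ 0.793 V

The load sits in parallel with R2, giving an effective lower resistance R2' = R2·R_L/(R2+R_L) = 1.576 kΩ.
Then V_out = V_in · R2'/(R1 + R2') = 16.5 × 1.576/32.78 = 0.7932 V.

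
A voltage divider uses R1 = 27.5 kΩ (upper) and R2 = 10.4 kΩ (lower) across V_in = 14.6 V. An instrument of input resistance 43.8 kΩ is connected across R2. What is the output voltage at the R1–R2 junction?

The load sits in parallel with R2, giving an effective lower resistance R2' = R2·R_L/(R2+R_L) = 8.404 kΩ.
Now apply the divider: V_out = 14.6 × 0.2341 = 3.418 V.

V_out ≈ 3.42 V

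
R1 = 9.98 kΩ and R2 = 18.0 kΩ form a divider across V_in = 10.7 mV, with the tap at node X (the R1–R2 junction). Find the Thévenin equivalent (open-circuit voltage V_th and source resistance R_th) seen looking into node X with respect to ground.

With X open, the divider is unloaded: V_th = 10.7 × 18.0/27.98 = 6.883 mV.
Looking into X with the source shorted: R_th = R1·R2/(R1+R2) = 9.980 × 18.0/27.98 = 6.420 kΩ.

V_th ≈ 6.88 mV, R_th ≈ 6.42 kΩ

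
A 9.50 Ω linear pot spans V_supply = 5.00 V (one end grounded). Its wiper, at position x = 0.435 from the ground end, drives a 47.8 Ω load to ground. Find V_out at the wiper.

The pot divides into 5.367 Ω above the wiper and 4.133 Ω below.
R_L loads the lower segment: effective lower R = 3.804 Ω.
V_out = 5.00 × 3.804/(5.367 + 3.804) = 2.074 V.

V_out ≈ 2.07 V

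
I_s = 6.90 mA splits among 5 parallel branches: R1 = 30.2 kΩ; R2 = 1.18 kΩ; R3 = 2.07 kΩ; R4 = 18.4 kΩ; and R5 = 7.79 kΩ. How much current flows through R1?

ΣG = 1/30.2 + 1/1.18 + 1/2.07 + 1/18.4 + 1/7.79 = 1.546.
Current divider: I(R1) = I_s · G_k/ΣG = 6.90 × (0.03311/1.546) = 6.90 × 0.02141 = 0.1477 mA.

I ≈ 0.148 mA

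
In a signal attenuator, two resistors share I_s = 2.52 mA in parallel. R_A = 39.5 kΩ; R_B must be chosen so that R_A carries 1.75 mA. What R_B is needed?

R_B ≈ 89.8 kΩ

In a two-way split, I_A/I_s = R_B/(R_A + R_B).
With f = 0.6944, R_B = R_A · f/(1−f) = 39.5 × 2.273 = 89.77 kΩ.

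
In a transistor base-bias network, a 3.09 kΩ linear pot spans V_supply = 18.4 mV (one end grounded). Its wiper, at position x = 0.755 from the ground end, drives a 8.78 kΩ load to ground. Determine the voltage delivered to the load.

Lower segment x·R_p = 2.333 kΩ; upper segment (1−x)·R_p = 0.7571 kΩ.
Lower segment in parallel with the load: 2.333 ‖ 8.78 = 1.843 kΩ.
Then V_out = V_supply · 1.843/(0.7571 + 1.843) = 13.04 mV.
(Unloaded: V_out = x·V_supply = 13.9 mV.)

V_out ≈ 13.0 mV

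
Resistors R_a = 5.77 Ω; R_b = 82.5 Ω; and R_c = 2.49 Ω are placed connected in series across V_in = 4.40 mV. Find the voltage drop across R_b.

Series total: ΣR = 5.77 + 82.5 + 2.49 = 90.76 Ω.
V = V_in · R/ΣR = 4.40 × 0.9090 = 4.000 mV.

V ≈ 4.00 mV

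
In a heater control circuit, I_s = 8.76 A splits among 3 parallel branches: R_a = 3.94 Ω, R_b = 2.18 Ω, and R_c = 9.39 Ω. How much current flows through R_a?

I ≈ 2.71 A

Conductances: ΣG = 1/3.94 + 1/2.18 + 1/9.39 = 0.8190 (1/Ω).
By the current-divider rule, I = I_s · G_k/ΣG = 8.76 × 0.3099 = 2.715 A.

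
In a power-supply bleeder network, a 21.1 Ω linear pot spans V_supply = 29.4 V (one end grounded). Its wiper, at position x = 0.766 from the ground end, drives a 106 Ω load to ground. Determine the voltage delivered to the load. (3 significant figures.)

V_out ≈ 21.7 V

Split the track: R_lower = x·R_p = 16.16 Ω, R_upper = (1−x)·R_p = 4.937 Ω.
Lower segment in parallel with the load: 16.16 ‖ 106 = 14.02 Ω.
V_out = 29.4 × 14.02/(4.937 + 14.02) = 21.74 V.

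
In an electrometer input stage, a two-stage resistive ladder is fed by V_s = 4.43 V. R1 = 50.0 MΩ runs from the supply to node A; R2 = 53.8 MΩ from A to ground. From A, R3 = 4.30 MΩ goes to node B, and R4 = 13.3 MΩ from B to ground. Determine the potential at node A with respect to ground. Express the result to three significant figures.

The second stage (R3 + R4 = 17.60 MΩ) loads node A in parallel with R2.
Effective lower resistance at A: R2 ‖ 17.60 = 13.26 MΩ.
So V_A = 4.43 × 0.2096 = 0.9287 V.

V_A ≈ 0.929 V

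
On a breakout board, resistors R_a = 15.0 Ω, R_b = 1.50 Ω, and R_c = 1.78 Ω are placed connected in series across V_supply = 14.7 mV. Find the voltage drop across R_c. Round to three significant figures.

Series total: ΣR = 15.0 + 1.50 + 1.78 = 18.28 Ω.
By the voltage-divider rule, V = 14.7 × 1.780/18.28 = 1.431 mV.

V ≈ 1.43 mV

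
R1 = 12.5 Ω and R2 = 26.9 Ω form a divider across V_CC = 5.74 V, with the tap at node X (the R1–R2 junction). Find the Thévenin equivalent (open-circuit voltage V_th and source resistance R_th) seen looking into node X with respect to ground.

V_th ≈ 3.92 V, R_th ≈ 8.53 Ω

Open-circuit (no load on X): V_th = V_CC · R2/(R1 + R2) = 5.74 × 26.9/(12.50 + 26.9) = 3.919 V.
Looking into X with the source shorted: R_th = R1·R2/(R1+R2) = 12.50 × 26.9/39.40 = 8.534 Ω.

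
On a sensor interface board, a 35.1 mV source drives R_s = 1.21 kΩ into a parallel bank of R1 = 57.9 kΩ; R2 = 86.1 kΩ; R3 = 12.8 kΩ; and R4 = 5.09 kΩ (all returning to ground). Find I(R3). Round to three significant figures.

Equivalent of the parallel group: R_p = 3.295 kΩ.
V_A by voltage divider: V_A = 35.1 × 3.295/(1.21 + 3.295) = 25.67 mV.
I(R3) = V_A / R3 = 25.67/12.8 = 2.006 µA.

I ≈ 2.01 µA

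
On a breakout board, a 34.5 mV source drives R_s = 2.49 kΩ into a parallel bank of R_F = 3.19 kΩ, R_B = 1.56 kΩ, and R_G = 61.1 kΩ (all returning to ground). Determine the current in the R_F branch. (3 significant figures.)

I ≈ 3.16 µA

Parallel bank: R_p = 1/(1/3.19 + 1/1.56 + 1/61.1) = 1.030 kΩ.
V_A = 34.5 × 1.030/3.520 = 10.10 mV.
Branch current I = V_A/R_F = 10.10/3.19 = 3.165 µA.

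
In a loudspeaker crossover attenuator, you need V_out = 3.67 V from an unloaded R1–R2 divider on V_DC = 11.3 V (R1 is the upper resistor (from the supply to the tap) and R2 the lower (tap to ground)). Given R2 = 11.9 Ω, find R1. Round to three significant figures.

R1 ≈ 24.7 Ω

The divider ratio is R2/(R1+R2) = 3.67/11.3 = 0.3248.
Rearranging, R1 = R2·(1−k)/k = 11.9 × 2.079 = 24.74 Ω.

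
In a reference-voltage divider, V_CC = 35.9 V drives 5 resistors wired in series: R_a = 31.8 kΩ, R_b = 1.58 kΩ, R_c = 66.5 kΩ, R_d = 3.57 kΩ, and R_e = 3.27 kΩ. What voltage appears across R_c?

V ≈ 22.4 V

ΣR = 31.8 + 1.58 + 66.5 + 3.57 + 3.27 = 106.7 kΩ.
V = V_CC · R/ΣR = 35.9 × 0.6231 = 22.37 V.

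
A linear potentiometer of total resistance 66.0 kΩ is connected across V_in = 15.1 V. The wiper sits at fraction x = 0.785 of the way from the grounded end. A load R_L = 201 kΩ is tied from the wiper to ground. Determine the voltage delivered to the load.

V_out ≈ 11.2 V

Split the track: R_lower = x·R_p = 51.81 kΩ, R_upper = (1−x)·R_p = 14.19 kΩ.
(x·R_p) ‖ R_L = 41.19 kΩ.
V_out = 15.1 × 41.19/(14.19 + 41.19) = 11.23 V.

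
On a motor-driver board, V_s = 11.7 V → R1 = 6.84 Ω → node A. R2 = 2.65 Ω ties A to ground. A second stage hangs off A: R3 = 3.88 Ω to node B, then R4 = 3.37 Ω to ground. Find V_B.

V_B ≈ 1.20 V

Looking into the second stage from A: R3 + R4 = 7.250 Ω appears in parallel with R2.
R2 ‖ (R3+R4) = 1.941 Ω.
V_A = 11.7 × 1.941/(6.84 + 1.941) = 2.586 V.
Stage 2 is unloaded, so V_B = V_A · R4/(R3+R4) = 2.586 × 3.37/7.250 = 1.202 V.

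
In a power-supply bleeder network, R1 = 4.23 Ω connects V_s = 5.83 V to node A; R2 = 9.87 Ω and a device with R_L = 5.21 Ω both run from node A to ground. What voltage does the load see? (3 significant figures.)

First combine the lower leg with the load: R2 ‖ R_L = 3.410 Ω.
Now apply the divider: V_out = 5.83 × 0.4463 = 2.602 V.

V_out ≈ 2.60 V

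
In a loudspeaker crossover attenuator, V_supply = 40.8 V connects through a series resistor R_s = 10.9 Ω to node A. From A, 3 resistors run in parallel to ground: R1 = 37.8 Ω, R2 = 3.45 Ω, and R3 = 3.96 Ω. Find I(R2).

I ≈ 1.64 A

Combine the parallel branches: R_p = (1/37.8 + 1/3.45 + 1/3.96)⁻¹ = 1.758 Ω.
Node voltage V_A = V_supply · R_p/(R_s + R_p) = 40.8 × 0.1389 = 5.666 V.
I(R2) = V_A / R2 = 5.666/3.45 = 1.642 A.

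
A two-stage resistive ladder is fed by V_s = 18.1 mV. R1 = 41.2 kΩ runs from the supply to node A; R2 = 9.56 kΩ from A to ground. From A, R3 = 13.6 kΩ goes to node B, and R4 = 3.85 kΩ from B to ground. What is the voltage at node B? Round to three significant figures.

V_B ≈ 0.521 mV

Looking into the second stage from A: R3 + R4 = 17.45 kΩ appears in parallel with R2.
R2 ‖ (R3+R4) = 6.176 kΩ.
So V_A = 18.1 × 0.1304 = 2.360 mV.
Stage 2 is unloaded, so V_B = V_A · R4/(R3+R4) = 2.360 × 3.85/17.45 = 0.5206 mV.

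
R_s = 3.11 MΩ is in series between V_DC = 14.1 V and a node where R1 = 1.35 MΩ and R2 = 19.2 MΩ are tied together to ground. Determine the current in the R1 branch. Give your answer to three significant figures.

Combine the parallel branches: R_p = (1/1.35 + 1/19.2)⁻¹ = 1.261 MΩ.
V_A by voltage divider: V_A = 14.1 × 1.261/(3.11 + 1.261) = 4.068 V.
I(R1) = V_A / R1 = 4.068/1.35 = 3.014 µA.

I ≈ 3.01 µA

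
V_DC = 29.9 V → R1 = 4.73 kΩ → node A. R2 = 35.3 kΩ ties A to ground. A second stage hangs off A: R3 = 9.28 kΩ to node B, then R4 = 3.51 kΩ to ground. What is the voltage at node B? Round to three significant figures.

V_B ≈ 5.46 V

The second stage (R3 + R4 = 12.79 kΩ) loads node A in parallel with R2.
Effective lower resistance at A: R2 ‖ 12.79 = 9.388 kΩ.
First divider: V_A = V_DC · 9.388/(4.73 + 9.388) = 19.88 V.
Then the unloaded second divider: V_B = V_A × R4/(R3+R4) = 19.88 × 0.2744 = 5.456 V.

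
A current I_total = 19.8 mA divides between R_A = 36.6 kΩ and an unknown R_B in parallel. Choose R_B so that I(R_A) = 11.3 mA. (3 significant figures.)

The fraction through R_A equals R_B/(R_A+R_B).
11.3/19.8 = R_B/(R_A + R_B) → R_B = R_A · (0.5707)/(1 − 0.5707) = 36.6 × 1.329 = 48.66 kΩ.

R_B ≈ 48.7 kΩ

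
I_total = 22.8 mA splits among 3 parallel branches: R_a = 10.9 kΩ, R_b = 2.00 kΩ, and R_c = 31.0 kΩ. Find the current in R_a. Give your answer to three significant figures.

ΣG = 1/10.9 + 1/2.00 + 1/31.0 = 0.6240.
R_a takes the fraction G_k/ΣG = 0.09174/0.6240 = 0.1470, so I = 22.8 × 0.1470 = 3.352 mA.

I ≈ 3.35 mA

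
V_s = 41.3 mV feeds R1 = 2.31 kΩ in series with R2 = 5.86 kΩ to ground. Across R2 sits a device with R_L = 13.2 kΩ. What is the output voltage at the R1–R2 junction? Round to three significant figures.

First combine the lower leg with the load: R2 ‖ R_L = 4.058 kΩ.
Then V_out = V_s · R2'/(R1 + R2') = 41.3 × 4.058/6.368 = 26.32 mV.
(Unloaded it would be 29.6 mV; the load pulls it down.)

V_out ≈ 26.3 mV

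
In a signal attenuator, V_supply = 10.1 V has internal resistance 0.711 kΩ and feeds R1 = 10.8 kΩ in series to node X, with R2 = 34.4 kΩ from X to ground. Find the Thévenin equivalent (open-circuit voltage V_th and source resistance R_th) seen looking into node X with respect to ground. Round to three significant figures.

R1' = 0.711 + 10.8 = 11.51 kΩ (source resistance + R1).
V_th is the unloaded tap voltage: V_supply · R2/(R1'+R2) = 10.1 × 0.7493 = 7.568 V.
Looking into X with the source shorted: R_th = R1'·R2/(R1'+R2) = 11.51 × 34.4/45.91 = 8.625 kΩ.

V_th ≈ 7.57 V, R_th ≈ 8.62 kΩ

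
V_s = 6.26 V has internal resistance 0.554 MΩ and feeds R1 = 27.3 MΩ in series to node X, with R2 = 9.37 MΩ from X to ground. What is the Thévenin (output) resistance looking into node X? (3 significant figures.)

R1' = 0.554 + 27.3 = 27.85 MΩ (source resistance + R1).
With V_s suppressed (replaced by a short), R_th = R1' ‖ R2 = (27.85 × 9.37)/(27.85 + 9.37) = 7.011 MΩ.

R_th ≈ 7.01 MΩ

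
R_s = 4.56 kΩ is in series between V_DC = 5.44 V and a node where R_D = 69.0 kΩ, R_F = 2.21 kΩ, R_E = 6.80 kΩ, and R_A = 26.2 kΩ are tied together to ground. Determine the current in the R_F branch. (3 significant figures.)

Parallel bank: R_p = 1/(1/69.0 + 1/2.21 + 1/6.80 + 1/26.2) = 1.533 kΩ.
V_A = 5.44 × 1.533/6.093 = 1.369 V.
I(R_F) = V_A / R_F = 1.369/2.21 = 0.6194 mA.

I ≈ 0.619 mA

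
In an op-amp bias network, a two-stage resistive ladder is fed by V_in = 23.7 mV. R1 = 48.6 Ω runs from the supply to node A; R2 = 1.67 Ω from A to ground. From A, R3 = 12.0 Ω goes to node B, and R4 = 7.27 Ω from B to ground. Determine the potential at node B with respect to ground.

Looking into the second stage from A: R3 + R4 = 19.27 Ω appears in parallel with R2.
Effective lower resistance at A: R2 ‖ 19.27 = 1.537 Ω.
First divider: V_A = V_in · 1.537/(48.6 + 1.537) = 0.7265 mV.
V_B = V_A × 0.3773 = 0.2741 mV.

V_B ≈ 0.274 mV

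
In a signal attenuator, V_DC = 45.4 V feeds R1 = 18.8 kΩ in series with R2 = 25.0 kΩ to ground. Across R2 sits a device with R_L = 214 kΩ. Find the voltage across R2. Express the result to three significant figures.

V_out ≈ 24.7 V

The load sits in parallel with R2, giving an effective lower resistance R2' = R2·R_L/(R2+R_L) = 22.38 kΩ.
Then V_out = V_DC · R2'/(R1 + R2') = 45.4 × 22.38/41.18 = 24.68 V.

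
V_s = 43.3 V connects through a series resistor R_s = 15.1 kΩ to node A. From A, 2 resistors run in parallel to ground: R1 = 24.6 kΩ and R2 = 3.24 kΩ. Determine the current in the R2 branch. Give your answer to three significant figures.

Parallel bank: R_p = 1/(1/24.6 + 1/3.24) = 2.863 kΩ.
V_A = 43.3 × 2.863/17.96 = 6.901 V.
I(R2) = V_A / R2 = 6.901/3.24 = 2.130 mA.
(Check via current divider: I_total = 2.411 mA; share G_k/ΣG = 0.8836 → same result.)

I ≈ 2.13 mA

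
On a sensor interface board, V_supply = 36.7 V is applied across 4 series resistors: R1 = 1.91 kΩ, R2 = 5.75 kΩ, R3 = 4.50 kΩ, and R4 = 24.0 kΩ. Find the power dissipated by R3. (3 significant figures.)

ΣR = 36.16 kΩ → I = 36.7/36.16 = 1.015 mA.
P(R3) = I²·R3 = (1.015)² × 4.50 = 4.635 mW.

P ≈ 4.64 mW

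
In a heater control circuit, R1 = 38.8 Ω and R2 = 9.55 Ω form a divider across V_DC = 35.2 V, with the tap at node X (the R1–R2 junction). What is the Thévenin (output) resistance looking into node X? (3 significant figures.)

With V_DC suppressed (replaced by a short), R_th = R1 ‖ R2 = (38.80 × 9.55)/(38.80 + 9.55) = 7.664 Ω.

R_th ≈ 7.66 Ω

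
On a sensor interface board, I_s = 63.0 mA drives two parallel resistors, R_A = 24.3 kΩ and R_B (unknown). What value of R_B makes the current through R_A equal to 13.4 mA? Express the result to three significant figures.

In a two-way split, I_A/I_s = R_B/(R_A + R_B).
13.4/63.0 = R_B/(R_A + R_B) → R_B = R_A · (0.2127)/(1 − 0.2127) = 24.3 × 0.2702 = 6.565 kΩ.

R_B ≈ 6.56 kΩ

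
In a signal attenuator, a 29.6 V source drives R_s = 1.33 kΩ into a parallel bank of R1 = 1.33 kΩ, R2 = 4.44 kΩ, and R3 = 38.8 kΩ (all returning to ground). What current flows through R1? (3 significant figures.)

I ≈ 9.54 mA

Equivalent of the parallel group: R_p = 0.9971 kΩ.
V_A = 29.6 × 0.9971/2.327 = 12.68 V.
I(R1) = V_A / R1 = 12.68/1.33 = 9.536 mA.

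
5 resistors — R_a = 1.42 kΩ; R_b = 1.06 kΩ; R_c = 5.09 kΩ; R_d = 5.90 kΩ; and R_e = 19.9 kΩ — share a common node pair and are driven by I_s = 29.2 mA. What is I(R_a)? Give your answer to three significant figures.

I ≈ 9.96 mA

Conductances: ΣG = 1/1.42 + 1/1.06 + 1/5.09 + 1/5.90 + 1/19.9 = 2.064 (1/kΩ).
Current divider: I(R_a) = I_s · G_k/ΣG = 29.2 × (0.7042/2.064) = 29.2 × 0.3412 = 9.964 mA.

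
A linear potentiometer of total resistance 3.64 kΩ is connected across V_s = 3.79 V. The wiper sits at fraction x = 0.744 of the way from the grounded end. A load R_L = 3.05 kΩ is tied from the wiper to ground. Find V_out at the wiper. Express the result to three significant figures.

The pot divides into 0.9318 kΩ above the wiper and 2.708 kΩ below.
Lower segment in parallel with the load: 2.708 ‖ 3.05 = 1.434 kΩ.
Loaded-divider output: V_out = 3.79 × 0.6062 = 2.298 V.

V_out ≈ 2.30 V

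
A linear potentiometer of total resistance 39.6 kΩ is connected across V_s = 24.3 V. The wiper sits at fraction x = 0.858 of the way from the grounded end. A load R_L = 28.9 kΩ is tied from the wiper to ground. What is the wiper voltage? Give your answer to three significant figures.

V_out ≈ 17.9 V

Lower segment x·R_p = 33.98 kΩ; upper segment (1−x)·R_p = 5.623 kΩ.
R_L loads the lower segment: effective lower R = 15.62 kΩ.
Loaded-divider output: V_out = 24.3 × 0.7353 = 17.87 V.
(Unloaded: V_out = x·V_s = 20.8 V.)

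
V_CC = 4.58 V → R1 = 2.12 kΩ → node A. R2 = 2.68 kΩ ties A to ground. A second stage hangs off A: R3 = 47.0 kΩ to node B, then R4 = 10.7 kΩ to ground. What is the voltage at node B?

Node A sees R2 in parallel with the series input of stage 2, R3 + R4 = 57.70 kΩ.
R2 ‖ (R3+R4) = 2.561 kΩ.
First divider: V_A = V_CC · 2.561/(2.12 + 2.561) = 2.506 V.
Then the unloaded second divider: V_B = V_A × R4/(R3+R4) = 2.506 × 0.1854 = 0.4647 V.

V_B ≈ 0.465 V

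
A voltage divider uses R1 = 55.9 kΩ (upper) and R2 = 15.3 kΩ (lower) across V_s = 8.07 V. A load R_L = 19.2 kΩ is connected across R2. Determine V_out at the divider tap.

First combine the lower leg with the load: R2 ‖ R_L = 8.515 kΩ.
Voltage divider with the loaded lower leg: V_out = 8.07 × 8.515/(55.9 + 8.515) = 8.07 × 0.1322 = 1.067 V.
(Unloaded it would be 1.73 V; the load pulls it down.)

V_out ≈ 1.07 V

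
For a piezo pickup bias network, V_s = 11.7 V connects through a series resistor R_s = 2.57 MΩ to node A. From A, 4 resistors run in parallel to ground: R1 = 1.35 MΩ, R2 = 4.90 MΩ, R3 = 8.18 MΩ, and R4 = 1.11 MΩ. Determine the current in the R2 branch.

I ≈ 0.394 µA

Parallel bank: R_p = 1/(1/1.35 + 1/4.90 + 1/8.18 + 1/1.11) = 0.5081 MΩ.
V_A by voltage divider: V_A = 11.7 × 0.5081/(2.57 + 0.5081) = 1.931 V.
I(R2) = V_A / R2 = 1.931/4.90 = 0.3942 µA.
(Equivalently: I_total = 3.801 µA, then current-divider fraction G_k/ΣG = 0.1037.)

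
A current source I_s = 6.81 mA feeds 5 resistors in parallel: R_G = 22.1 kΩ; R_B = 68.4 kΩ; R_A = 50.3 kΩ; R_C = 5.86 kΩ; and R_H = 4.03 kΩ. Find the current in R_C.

I ≈ 2.33 mA

Total conductance ΣG = 1/22.1 + 1/68.4 + 1/50.3 + 1/5.86 + 1/4.03 = 0.4985 (units of 1/kΩ).
Current divider: I(R_C) = I_s · G_k/ΣG = 6.81 × (0.1706/0.4985) = 6.81 × 0.3423 = 2.331 mA.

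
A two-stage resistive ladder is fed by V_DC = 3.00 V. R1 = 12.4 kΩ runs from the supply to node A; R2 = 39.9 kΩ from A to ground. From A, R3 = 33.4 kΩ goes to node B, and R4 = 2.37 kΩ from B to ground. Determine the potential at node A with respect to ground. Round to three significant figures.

The second stage (R3 + R4 = 35.77 kΩ) loads node A in parallel with R2.
Effective lower resistance at A: R2 ‖ 35.77 = 18.86 kΩ.
V_A = 3.00 × 18.86/(12.4 + 18.86) = 1.810 V.

V_A ≈ 1.81 V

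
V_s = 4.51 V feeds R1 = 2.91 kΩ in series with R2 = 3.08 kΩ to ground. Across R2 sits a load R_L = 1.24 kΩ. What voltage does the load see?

V_out ≈ 1.05 V

First combine the lower leg with the load: R2 ‖ R_L = 0.8841 kΩ.
Now apply the divider: V_out = 4.51 × 0.2330 = 1.051 V.
(Unloaded it would be 2.32 V; the load pulls it down.)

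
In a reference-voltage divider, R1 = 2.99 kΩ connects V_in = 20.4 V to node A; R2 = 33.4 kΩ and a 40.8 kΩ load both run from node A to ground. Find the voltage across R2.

V_out ≈ 17.5 V

R2 ‖ R_L = (33.4 × 40.8)/(33.4 + 40.8) = 18.37 kΩ.
Now apply the divider: V_out = 20.4 × 0.8600 = 17.54 V.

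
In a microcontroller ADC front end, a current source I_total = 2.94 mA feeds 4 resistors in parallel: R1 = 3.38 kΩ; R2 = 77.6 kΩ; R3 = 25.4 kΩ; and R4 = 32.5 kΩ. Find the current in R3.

I ≈ 0.305 mA

ΣG = 1/3.38 + 1/77.6 + 1/25.4 + 1/32.5 = 0.3789.
R3 takes the fraction G_k/ΣG = 0.03937/0.3789 = 0.1039, so I = 2.94 × 0.1039 = 0.3055 mA.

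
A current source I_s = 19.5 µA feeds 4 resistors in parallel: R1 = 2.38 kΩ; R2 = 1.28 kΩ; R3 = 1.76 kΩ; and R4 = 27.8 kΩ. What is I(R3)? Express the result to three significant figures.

I ≈ 6.14 µA

Total conductance ΣG = 1/2.38 + 1/1.28 + 1/1.76 + 1/27.8 = 1.806 (units of 1/kΩ).
R3 takes the fraction G_k/ΣG = 0.5682/1.806 = 0.3147, so I = 19.5 × 0.3147 = 6.136 µA.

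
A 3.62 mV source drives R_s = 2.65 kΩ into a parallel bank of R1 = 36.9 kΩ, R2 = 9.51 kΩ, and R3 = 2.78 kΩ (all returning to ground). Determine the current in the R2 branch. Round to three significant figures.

I ≈ 0.165 µA

Equivalent of the parallel group: R_p = 2.033 kΩ.
V_A by voltage divider: V_A = 3.62 × 2.033/(2.65 + 2.033) = 1.571 mV.
Branch current I = V_A/R2 = 1.571/9.51 = 0.1652 µA.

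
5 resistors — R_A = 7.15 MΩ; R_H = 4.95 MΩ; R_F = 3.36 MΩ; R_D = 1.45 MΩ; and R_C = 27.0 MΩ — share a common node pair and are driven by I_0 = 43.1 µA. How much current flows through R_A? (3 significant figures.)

I ≈ 4.41 µA

ΣG = 1/7.15 + 1/4.95 + 1/3.36 + 1/1.45 + 1/27.0 = 1.366.
R_A takes the fraction G_k/ΣG = 0.1399/1.366 = 0.1024, so I = 43.1 × 0.1024 = 4.412 µA.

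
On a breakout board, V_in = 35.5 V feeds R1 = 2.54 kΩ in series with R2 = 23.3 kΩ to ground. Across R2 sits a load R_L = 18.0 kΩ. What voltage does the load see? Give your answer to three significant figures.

The load sits in parallel with R2, giving an effective lower resistance R2' = R2·R_L/(R2+R_L) = 10.15 kΩ.
Voltage divider with the loaded lower leg: V_out = 35.5 × 10.15/(2.54 + 10.15) = 35.5 × 0.7999 = 28.40 V.

V_out ≈ 28.4 V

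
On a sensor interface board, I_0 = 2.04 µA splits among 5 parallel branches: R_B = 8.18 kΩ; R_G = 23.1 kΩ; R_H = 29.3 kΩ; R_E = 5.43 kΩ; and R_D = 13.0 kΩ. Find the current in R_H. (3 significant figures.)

ΣG = 1/8.18 + 1/23.1 + 1/29.3 + 1/5.43 + 1/13.0 = 0.4608.
By the current-divider rule, I = I_0 · G_k/ΣG = 2.04 × 0.07407 = 0.1511 µA.

I ≈ 0.151 µA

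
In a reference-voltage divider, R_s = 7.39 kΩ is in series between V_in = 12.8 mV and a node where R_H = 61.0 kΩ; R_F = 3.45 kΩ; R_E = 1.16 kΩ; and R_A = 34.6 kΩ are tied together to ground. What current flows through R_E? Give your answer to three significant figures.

I ≈ 1.12 µA

Equivalent of the parallel group: R_p = 0.8353 kΩ.
V_A by voltage divider: V_A = 12.8 × 0.8353/(7.39 + 0.8353) = 1.300 mV.
I(R_E) = V_A / R_E = 1.300/1.16 = 1.121 µA.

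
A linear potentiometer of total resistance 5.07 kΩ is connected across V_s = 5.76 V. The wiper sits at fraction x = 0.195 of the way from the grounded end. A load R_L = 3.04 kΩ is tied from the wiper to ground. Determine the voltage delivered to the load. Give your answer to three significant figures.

Split the track: R_lower = x·R_p = 0.9887 kΩ, R_upper = (1−x)·R_p = 4.081 kΩ.
R_L loads the lower segment: effective lower R = 0.7460 kΩ.
Then V_out = V_s · 0.7460/(4.081 + 0.7460) = 0.8902 V.

V_out ≈ 0.890 V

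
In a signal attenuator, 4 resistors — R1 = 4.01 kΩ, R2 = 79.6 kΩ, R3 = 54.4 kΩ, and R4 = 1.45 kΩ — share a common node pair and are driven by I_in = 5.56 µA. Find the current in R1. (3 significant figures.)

ΣG = 1/4.01 + 1/79.6 + 1/54.4 + 1/1.45 = 0.9700.
By the current-divider rule, I = I_in · G_k/ΣG = 5.56 × 0.2571 = 1.429 µA.

I ≈ 1.43 µA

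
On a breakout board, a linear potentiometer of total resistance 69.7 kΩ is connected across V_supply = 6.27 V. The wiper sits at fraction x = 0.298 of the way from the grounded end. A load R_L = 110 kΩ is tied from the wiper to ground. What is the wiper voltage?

V_out ≈ 1.65 V

Lower segment x·R_p = 20.77 kΩ; upper segment (1−x)·R_p = 48.93 kΩ.
Lower segment in parallel with the load: 20.77 ‖ 110 = 17.47 kΩ.
Loaded-divider output: V_out = 6.27 × 0.2631 = 1.650 V.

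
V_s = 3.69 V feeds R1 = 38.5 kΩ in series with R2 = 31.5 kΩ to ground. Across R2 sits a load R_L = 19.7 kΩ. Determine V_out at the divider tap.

V_out ≈ 0.884 V

R2 ‖ R_L = (31.5 × 19.7)/(31.5 + 19.7) = 12.12 kΩ.
Voltage divider with the loaded lower leg: V_out = 3.69 × 12.12/(38.5 + 12.12) = 3.69 × 0.2394 = 0.8835 V.
(Unloaded it would be 1.66 V; the load pulls it down.)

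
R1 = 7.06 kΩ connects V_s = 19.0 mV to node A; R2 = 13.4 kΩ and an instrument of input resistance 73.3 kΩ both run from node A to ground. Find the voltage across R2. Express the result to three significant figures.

The load sits in parallel with R2, giving an effective lower resistance R2' = R2·R_L/(R2+R_L) = 11.33 kΩ.
Voltage divider with the loaded lower leg: V_out = 19.0 × 11.33/(7.06 + 11.33) = 19.0 × 0.6161 = 11.71 mV.
(Unloaded it would be 12.4 mV; the load pulls it down.)

V_out ≈ 11.7 mV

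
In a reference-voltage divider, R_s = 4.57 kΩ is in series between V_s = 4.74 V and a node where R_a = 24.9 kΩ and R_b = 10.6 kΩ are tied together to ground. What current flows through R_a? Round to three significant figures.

Equivalent of the parallel group: R_p = 7.435 kΩ.
Node voltage V_A = V_s · R_p/(R_s + R_p) = 4.74 × 0.6193 = 2.936 V.
I(R_a) = V_A / R_a = 2.936/24.9 = 0.1179 mA.
(Check via current divider: I_total = 0.3948 mA; share G_k/ΣG = 0.2986 → same result.)

I ≈ 0.118 mA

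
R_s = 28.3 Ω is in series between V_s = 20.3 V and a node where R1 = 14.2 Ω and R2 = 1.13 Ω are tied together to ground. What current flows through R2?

Equivalent of the parallel group: R_p = 1.047 Ω.
V_A = 20.3 × 1.047/29.35 = 0.7240 V.
Branch current I = V_A/R2 = 0.7240/1.13 = 0.6407 A.
(Check via current divider: I_total = 0.6917 A; share G_k/ΣG = 0.9263 → same result.)

I ≈ 0.641 A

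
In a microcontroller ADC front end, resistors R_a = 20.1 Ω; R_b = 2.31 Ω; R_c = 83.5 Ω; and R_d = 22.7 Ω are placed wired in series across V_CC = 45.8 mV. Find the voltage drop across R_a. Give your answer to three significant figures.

V ≈ 7.16 mV

ΣR = 20.1 + 2.31 + 83.5 + 22.7 = 128.6 Ω.
By the voltage-divider rule, V = 45.8 × 20.10/128.6 = 7.158 mV.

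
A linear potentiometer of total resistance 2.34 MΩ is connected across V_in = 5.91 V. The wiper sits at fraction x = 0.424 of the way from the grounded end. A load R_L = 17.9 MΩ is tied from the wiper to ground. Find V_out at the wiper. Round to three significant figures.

V_out ≈ 2.43 V

Lower segment x·R_p = 0.9922 MΩ; upper segment (1−x)·R_p = 1.348 MΩ.
Lower segment in parallel with the load: 0.9922 ‖ 17.9 = 0.9401 MΩ.
V_out = 5.91 × 0.9401/(1.348 + 0.9401) = 2.428 V.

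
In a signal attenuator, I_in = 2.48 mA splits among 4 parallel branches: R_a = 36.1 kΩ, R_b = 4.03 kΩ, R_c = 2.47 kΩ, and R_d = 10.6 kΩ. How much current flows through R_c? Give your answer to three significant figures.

Total conductance ΣG = 1/36.1 + 1/4.03 + 1/2.47 + 1/10.6 = 0.7750 (units of 1/kΩ).
Current divider: I(R_c) = I_in · G_k/ΣG = 2.48 × (0.4049/0.7750) = 2.48 × 0.5224 = 1.295 mA.

I ≈ 1.30 mA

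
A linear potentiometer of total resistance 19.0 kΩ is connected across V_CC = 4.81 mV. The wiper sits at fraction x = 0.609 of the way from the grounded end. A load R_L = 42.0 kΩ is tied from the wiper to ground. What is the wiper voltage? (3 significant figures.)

The pot divides into 7.429 kΩ above the wiper and 11.57 kΩ below.
(x·R_p) ‖ R_L = 9.072 kΩ.
Loaded-divider output: V_out = 4.81 × 0.5498 = 2.644 mV.

V_out ≈ 2.64 mV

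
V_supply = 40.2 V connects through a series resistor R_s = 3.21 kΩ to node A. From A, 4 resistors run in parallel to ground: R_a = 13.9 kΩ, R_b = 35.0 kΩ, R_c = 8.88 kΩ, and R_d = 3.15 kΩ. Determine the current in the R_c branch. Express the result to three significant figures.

I ≈ 1.67 mA

Combine the parallel branches: R_p = (1/13.9 + 1/35.0 + 1/8.88 + 1/3.15)⁻¹ = 1.885 kΩ.
V_A by voltage divider: V_A = 40.2 × 1.885/(3.21 + 1.885) = 14.87 V.
I(R_c) = V_A / R_c = 14.87/8.88 = 1.675 mA.
(Check via current divider: I_total = 7.891 mA; share G_k/ΣG = 0.2122 → same result.)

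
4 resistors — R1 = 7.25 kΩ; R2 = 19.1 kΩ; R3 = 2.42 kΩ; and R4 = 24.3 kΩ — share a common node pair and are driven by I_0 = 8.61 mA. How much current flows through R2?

ΣG = 1/7.25 + 1/19.1 + 1/2.42 + 1/24.3 = 0.6447.
R2 takes the fraction G_k/ΣG = 0.05236/0.6447 = 0.08121, so I = 8.61 × 0.08121 = 0.6993 mA.

I ≈ 0.699 mA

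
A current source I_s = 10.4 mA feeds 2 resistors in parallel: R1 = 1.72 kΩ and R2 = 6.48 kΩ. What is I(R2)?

For two parallel branches, I_k = I_s · (other R)/(sum of R).
So I = 10.4 × 1.72/8.200 = 2.181 mA.

I ≈ 2.18 mA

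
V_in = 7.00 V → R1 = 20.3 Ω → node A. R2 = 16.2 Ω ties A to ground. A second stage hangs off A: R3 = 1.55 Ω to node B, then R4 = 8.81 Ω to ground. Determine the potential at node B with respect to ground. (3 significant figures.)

The second stage (R3 + R4 = 10.36 Ω) loads node A in parallel with R2.
Effective lower resistance at A: R2 ‖ 10.36 = 6.319 Ω.
First divider: V_A = V_in · 6.319/(20.3 + 6.319) = 1.662 V.
Then the unloaded second divider: V_B = V_A × R4/(R3+R4) = 1.662 × 0.8504 = 1.413 V.

V_B ≈ 1.41 V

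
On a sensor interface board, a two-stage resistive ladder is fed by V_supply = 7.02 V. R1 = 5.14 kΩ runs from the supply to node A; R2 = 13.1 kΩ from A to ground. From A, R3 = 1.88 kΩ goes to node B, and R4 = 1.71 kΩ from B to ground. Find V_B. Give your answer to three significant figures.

Looking into the second stage from A: R3 + R4 = 3.590 kΩ appears in parallel with R2.
R2 ‖ (R3+R4) = 2.818 kΩ.
First divider: V_A = V_supply · 2.818/(5.14 + 2.818) = 2.486 V.
Stage 2 is unloaded, so V_B = V_A · R4/(R3+R4) = 2.486 × 1.71/3.590 = 1.184 V.

V_B ≈ 1.18 V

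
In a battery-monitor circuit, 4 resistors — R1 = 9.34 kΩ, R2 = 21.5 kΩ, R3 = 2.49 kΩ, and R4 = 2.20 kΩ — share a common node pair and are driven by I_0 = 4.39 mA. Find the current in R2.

I ≈ 0.202 mA

Total conductance ΣG = 1/9.34 + 1/21.5 + 1/2.49 + 1/2.20 = 1.010 (units of 1/kΩ).
Current divider: I(R2) = I_0 · G_k/ΣG = 4.39 × (0.04651/1.010) = 4.39 × 0.04606 = 0.2022 mA.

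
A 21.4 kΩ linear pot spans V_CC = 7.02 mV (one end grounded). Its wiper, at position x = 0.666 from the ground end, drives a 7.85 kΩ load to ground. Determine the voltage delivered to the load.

The pot divides into 7.148 kΩ above the wiper and 14.25 kΩ below.
(x·R_p) ‖ R_L = 5.062 kΩ.
V_out = 7.02 × 5.062/(7.148 + 5.062) = 2.910 mV.
(Unloaded: V_out = x·V_CC = 4.68 mV.)

V_out ≈ 2.91 mV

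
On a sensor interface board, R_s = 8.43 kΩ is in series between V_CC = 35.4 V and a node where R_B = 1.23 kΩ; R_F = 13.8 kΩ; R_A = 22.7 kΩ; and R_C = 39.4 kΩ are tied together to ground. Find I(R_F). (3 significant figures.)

I ≈ 0.283 mA

Combine the parallel branches: R_p = (1/1.23 + 1/13.8 + 1/22.7 + 1/39.4)⁻¹ = 1.047 kΩ.
Node voltage V_A = V_CC · R_p/(R_s + R_p) = 35.4 × 0.1105 = 3.912 V.
I(R_F) = V_A / R_F = 3.912/13.8 = 0.2835 mA.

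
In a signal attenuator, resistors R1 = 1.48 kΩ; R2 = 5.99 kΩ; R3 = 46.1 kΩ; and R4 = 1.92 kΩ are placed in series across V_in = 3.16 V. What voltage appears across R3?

Series total: ΣR = 1.48 + 5.99 + 46.1 + 1.92 = 55.49 kΩ.
Voltage divider: V = V_in · (46.10 / 55.49) = 3.16 × 0.8308 = 2.625 V.

V ≈ 2.63 V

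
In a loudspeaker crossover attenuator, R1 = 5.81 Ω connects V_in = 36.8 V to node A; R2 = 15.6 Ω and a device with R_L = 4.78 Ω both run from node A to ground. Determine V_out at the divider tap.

V_out ≈ 14.2 V

The load sits in parallel with R2, giving an effective lower resistance R2' = R2·R_L/(R2+R_L) = 3.659 Ω.
Then V_out = V_in · R2'/(R1 + R2') = 36.8 × 3.659/9.469 = 14.22 V.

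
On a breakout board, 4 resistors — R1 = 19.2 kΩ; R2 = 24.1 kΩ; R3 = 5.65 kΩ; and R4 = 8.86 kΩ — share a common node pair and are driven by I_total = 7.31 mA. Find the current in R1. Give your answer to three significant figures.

ΣG = 1/19.2 + 1/24.1 + 1/5.65 + 1/8.86 = 0.3834.
R1 takes the fraction G_k/ΣG = 0.05208/0.3834 = 0.1358, so I = 7.31 × 0.1358 = 0.9929 mA.

I ≈ 0.993 mA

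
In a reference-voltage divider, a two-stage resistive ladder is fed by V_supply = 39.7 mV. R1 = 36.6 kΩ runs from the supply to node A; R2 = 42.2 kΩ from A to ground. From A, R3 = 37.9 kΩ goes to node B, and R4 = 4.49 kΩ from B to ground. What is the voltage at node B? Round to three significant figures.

The second stage (R3 + R4 = 42.39 kΩ) loads node A in parallel with R2.
Effective lower resistance at A: R2 ‖ 42.39 = 21.15 kΩ.
First divider: V_A = V_supply · 21.15/(36.6 + 21.15) = 14.54 mV.
V_B = V_A × 0.1059 = 1.540 mV.

V_B ≈ 1.54 mV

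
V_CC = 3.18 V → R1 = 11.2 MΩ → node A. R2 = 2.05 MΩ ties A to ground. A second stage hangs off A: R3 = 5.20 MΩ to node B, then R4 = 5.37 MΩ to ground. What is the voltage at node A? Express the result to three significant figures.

Looking into the second stage from A: R3 + R4 = 10.57 MΩ appears in parallel with R2.
Effective lower resistance at A: R2 ‖ 10.57 = 1.717 MΩ.
V_A = 3.18 × 1.717/(11.2 + 1.717) = 0.4227 V.

V_A ≈ 0.423 V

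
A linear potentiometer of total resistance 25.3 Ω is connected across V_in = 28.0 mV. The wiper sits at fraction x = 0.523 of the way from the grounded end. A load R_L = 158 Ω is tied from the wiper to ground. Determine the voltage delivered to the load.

V_out ≈ 14.1 mV

The pot divides into 12.07 Ω above the wiper and 13.23 Ω below.
R_L loads the lower segment: effective lower R = 12.21 Ω.
Then V_out = V_in · 12.21/(12.07 + 12.21) = 14.08 mV.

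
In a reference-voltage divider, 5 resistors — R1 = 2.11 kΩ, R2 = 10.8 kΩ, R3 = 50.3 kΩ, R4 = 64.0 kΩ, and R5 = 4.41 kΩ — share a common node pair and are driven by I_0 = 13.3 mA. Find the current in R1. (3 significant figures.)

ΣG = 1/2.11 + 1/10.8 + 1/50.3 + 1/64.0 + 1/4.41 = 0.8288.
By the current-divider rule, I = I_0 · G_k/ΣG = 13.3 × 0.5718 = 7.605 mA.

I ≈ 7.61 mA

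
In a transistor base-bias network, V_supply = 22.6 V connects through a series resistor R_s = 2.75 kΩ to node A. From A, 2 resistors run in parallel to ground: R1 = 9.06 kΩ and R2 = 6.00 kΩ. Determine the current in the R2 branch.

Parallel bank: R_p = 1/(1/9.06 + 1/6.00) = 3.610 kΩ.
V_A = 22.6 × 3.610/6.360 = 12.83 V.
Branch current I = V_A/R2 = 12.83/6.00 = 2.138 mA.
(Equivalently: I_total = 3.554 mA, then current-divider fraction G_k/ΣG = 0.6016.)

I ≈ 2.14 mA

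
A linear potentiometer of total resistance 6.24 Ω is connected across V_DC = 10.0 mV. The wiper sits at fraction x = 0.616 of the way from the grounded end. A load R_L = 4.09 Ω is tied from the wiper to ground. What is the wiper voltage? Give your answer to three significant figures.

Split the track: R_lower = x·R_p = 3.844 Ω, R_upper = (1−x)·R_p = 2.396 Ω.
Lower segment in parallel with the load: 3.844 ‖ 4.09 = 1.982 Ω.
Loaded-divider output: V_out = 10.0 × 0.4526 = 4.526 mV.

V_out ≈ 4.53 mV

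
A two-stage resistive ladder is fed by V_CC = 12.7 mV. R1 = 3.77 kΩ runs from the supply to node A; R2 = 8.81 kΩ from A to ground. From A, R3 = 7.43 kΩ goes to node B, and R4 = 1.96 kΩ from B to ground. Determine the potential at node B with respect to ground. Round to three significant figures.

Looking into the second stage from A: R3 + R4 = 9.390 kΩ appears in parallel with R2.
Effective lower resistance at A: R2 ‖ 9.390 = 4.545 kΩ.
So V_A = 12.7 × 0.5466 = 6.942 mV.
V_B = V_A × 0.2087 = 1.449 mV.

V_B ≈ 1.45 mV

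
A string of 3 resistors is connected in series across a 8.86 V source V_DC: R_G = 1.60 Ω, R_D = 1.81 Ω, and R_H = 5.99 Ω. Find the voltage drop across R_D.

V ≈ 1.71 V

ΣR = 1.60 + 1.81 + 5.99 = 9.400 Ω.
V = V_DC · R/ΣR = 8.86 × 0.1926 = 1.706 V.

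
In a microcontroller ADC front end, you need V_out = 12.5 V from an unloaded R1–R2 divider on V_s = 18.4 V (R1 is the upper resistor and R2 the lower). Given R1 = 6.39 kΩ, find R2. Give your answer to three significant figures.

V_out/V_s = R2/(R1+R2) = 0.6793.
So R2 = R1 · V_out/(V_s − V_out) = 6.39 × 12.5/(18.4 − 12.5) = 6.39 × 2.119 = 13.54 kΩ.

R2 ≈ 13.5 kΩ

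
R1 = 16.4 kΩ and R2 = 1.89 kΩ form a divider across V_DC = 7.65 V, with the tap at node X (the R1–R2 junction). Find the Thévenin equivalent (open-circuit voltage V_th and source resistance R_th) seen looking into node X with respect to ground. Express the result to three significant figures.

V_th ≈ 0.791 V, R_th ≈ 1.69 kΩ

V_th is the unloaded tap voltage: V_DC · R2/(R1+R2) = 7.65 × 0.1033 = 0.7905 V.
Looking into X with the source shorted: R_th = R1·R2/(R1+R2) = 16.40 × 1.89/18.29 = 1.695 kΩ.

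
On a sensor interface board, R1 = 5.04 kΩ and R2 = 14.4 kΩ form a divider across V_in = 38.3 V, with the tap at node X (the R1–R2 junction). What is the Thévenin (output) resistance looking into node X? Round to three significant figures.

R_th ≈ 3.73 kΩ

Zeroing V_in shorts the top of R1 to ground, so R_th = R1 ‖ R2 = 3.733 kΩ.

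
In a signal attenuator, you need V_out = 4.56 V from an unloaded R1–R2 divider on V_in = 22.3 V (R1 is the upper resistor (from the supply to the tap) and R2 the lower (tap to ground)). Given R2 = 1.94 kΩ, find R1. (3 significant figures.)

The divider ratio is R2/(R1+R2) = 4.56/22.3 = 0.2045.
Rearranging, R1 = R2·(1−k)/k = 1.94 × 3.890 = 7.547 kΩ.

R1 ≈ 7.55 kΩ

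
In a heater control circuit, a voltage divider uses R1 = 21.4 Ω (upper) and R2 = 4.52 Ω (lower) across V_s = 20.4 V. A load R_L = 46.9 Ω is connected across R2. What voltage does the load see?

V_out ≈ 3.30 V

The load sits in parallel with R2, giving an effective lower resistance R2' = R2·R_L/(R2+R_L) = 4.123 Ω.
Voltage divider with the loaded lower leg: V_out = 20.4 × 4.123/(21.4 + 4.123) = 20.4 × 0.1615 = 3.295 V.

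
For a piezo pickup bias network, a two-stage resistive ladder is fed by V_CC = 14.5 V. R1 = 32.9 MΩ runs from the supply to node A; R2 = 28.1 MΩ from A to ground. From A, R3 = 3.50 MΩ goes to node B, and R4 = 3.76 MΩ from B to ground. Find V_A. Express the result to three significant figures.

V_A ≈ 2.16 V

Node A sees R2 in parallel with the series input of stage 2, R3 + R4 = 7.260 MΩ.
Effective lower resistance at A: R2 ‖ 7.260 = 5.769 MΩ.
V_A = 14.5 × 5.769/(32.9 + 5.769) = 2.163 V.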